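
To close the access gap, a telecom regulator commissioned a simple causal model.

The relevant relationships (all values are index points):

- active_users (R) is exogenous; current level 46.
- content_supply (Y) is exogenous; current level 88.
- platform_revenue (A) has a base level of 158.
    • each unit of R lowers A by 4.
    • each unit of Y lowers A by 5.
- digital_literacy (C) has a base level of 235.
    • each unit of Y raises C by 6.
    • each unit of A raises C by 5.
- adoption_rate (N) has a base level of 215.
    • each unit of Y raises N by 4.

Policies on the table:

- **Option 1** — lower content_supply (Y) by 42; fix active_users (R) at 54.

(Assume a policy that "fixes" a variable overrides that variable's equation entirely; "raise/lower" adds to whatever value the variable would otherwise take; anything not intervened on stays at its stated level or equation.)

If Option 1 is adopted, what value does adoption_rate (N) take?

399

Option 1 (Y − 42, R := 54):
  Y = 88 − 42 = 46
  N = 215 + 4·46 = 399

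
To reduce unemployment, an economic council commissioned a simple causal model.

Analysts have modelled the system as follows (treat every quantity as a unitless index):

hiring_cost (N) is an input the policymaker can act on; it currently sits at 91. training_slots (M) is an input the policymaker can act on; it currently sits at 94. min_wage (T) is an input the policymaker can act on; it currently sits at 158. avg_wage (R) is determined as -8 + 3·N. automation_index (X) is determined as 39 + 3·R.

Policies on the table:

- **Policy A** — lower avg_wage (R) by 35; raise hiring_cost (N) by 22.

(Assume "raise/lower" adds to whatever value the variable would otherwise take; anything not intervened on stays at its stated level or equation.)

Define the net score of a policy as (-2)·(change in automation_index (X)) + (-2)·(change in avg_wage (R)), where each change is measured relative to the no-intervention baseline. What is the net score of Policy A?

-248

Baseline:
  N = 91
  R = -8 + 3·91 = 265
  X = 39 + 3·265 = 834
Policy A (R − 35, N + 22):
  N = 91 + 22 = 113
  R = -8 + 3·113 (−35 from intervention) = 296
  X = 39 + 3·296 = 927
ΔX = 927 − 834 = 93; ΔR = 296 − 265 = 31
Score = (-2)·93 + (-2)·31 = -248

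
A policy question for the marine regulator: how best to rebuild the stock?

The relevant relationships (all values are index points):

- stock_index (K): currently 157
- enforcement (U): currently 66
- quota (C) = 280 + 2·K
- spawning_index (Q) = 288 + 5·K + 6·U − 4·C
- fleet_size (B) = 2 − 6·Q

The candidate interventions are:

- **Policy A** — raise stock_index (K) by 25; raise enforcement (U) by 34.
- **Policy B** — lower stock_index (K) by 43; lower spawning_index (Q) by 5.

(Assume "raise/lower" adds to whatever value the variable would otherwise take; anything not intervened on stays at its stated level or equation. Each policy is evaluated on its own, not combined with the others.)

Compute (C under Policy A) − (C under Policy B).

Policy A (K + 25, U + 34):
  K = 157 + 25 = 182
  C = 280 + 2·182 = 644
Policy B (K − 43, Q − 5):
  K = 157 − 43 = 114
  C = 280 + 2·114 = 508
C: 644 − 508 = 136

136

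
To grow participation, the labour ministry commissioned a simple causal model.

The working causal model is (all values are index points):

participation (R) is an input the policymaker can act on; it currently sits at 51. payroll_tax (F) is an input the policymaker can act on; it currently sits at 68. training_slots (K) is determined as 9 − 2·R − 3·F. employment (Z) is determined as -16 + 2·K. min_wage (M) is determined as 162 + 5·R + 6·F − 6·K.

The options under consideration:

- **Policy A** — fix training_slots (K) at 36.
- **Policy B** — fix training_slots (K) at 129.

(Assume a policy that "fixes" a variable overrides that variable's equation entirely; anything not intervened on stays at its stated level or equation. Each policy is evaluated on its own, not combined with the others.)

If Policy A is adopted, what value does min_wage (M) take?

Policy A (K := 36):
  R = 51
  F = 68
  K = 36
  M = 162 + 5·51 + 6·68 − 6·36 = 609

609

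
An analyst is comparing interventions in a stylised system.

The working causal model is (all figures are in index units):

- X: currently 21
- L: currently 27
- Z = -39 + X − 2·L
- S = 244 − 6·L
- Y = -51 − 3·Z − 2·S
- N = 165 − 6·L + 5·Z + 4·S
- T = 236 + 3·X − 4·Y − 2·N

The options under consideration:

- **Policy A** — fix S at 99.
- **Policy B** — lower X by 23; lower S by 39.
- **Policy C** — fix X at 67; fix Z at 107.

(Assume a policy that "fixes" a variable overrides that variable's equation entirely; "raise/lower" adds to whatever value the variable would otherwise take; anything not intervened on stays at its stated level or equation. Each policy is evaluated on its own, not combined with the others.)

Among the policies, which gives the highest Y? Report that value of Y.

Policy A (S := 99):
  X = 21
  L = 27
  Z = -39 + 21 − 2·27 = -72
  S = 99
  Y = -51 − 3·(-72) − 2·99 = -33
Policy B (X − 23, S − 39):
  X = 21 − 23 = -2
  L = 27
  Z = -39 + (-2) − 2·27 = -95
  S = 244 − 6·27 (−39 from intervention) = 43
  Y = -51 − 3·(-95) − 2·43 = 148
Policy C (X := 67, Z := 107):
  X = 67
  L = 27
  Z = 107
  S = 244 − 6·27 = 82
  Y = -51 − 3·107 − 2·82 = -536
Comparing — Policy A: Y=-33, Policy B: Y=148, Policy C: Y=-536. Highest is 148 (Policy B).

148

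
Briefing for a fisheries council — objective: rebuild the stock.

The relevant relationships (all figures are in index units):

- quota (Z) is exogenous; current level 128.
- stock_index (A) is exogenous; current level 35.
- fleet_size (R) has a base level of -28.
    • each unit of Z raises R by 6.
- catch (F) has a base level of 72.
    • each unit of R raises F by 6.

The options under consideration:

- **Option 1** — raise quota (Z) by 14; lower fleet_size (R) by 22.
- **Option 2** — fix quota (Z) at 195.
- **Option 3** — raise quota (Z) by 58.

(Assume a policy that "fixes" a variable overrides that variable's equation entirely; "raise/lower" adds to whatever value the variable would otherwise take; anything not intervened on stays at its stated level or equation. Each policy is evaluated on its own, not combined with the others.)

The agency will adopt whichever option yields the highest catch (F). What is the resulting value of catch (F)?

Option 1 (Z + 14, R − 22):
  Z = 128 + 14 = 142
  R = -28 + 6·142 (−22 from intervention) = 802
  F = 72 + 6·802 = 4884
Option 2 (Z := 195):
  Z = 195
  R = -28 + 6·195 = 1142
  F = 72 + 6·1142 = 6924
Option 3 (Z + 58):
  Z = 128 + 58 = 186
  R = -28 + 6·186 = 1088
  F = 72 + 6·1088 = 6600
Comparing — Option 1: F=4884, Option 2: F=6924, Option 3: F=6600. Highest is 6924 (Option 2).

6924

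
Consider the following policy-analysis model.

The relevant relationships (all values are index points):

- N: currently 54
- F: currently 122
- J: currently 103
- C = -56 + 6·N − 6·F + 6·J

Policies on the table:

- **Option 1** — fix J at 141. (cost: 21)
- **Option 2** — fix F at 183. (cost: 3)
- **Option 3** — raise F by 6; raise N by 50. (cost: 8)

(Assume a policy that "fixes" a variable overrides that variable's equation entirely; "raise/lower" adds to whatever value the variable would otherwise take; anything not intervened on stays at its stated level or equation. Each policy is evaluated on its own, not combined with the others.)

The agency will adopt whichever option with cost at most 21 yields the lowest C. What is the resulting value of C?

Option 1 (J := 141):
  N = 54
  F = 122
  J = 141
  C = -56 + 6·54 − 6·122 + 6·141 = 382
Option 2 (F := 183):
  N = 54
  F = 183
  J = 103
  C = -56 + 6·54 − 6·183 + 6·103 = -212
Option 3 (F + 6, N + 50):
  N = 54 + 50 = 104
  F = 122 + 6 = 128
  J = 103
  C = -56 + 6·104 − 6·128 + 6·103 = 418
Comparing — Option 1: C=382, Option 2: C=-212, Option 3: C=418. Lowest is -212 (Option 2).

-212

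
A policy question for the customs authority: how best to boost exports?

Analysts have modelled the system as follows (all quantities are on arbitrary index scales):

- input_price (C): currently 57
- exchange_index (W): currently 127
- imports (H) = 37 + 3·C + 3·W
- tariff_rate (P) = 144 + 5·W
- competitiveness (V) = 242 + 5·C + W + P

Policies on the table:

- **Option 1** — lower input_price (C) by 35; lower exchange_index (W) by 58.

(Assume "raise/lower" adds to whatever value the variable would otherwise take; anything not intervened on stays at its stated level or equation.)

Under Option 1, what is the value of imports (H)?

Option 1 (C − 35, W − 58):
  C = 57 − 35 = 22
  W = 127 − 58 = 69
  H = 37 + 3·22 + 3·69 = 310

310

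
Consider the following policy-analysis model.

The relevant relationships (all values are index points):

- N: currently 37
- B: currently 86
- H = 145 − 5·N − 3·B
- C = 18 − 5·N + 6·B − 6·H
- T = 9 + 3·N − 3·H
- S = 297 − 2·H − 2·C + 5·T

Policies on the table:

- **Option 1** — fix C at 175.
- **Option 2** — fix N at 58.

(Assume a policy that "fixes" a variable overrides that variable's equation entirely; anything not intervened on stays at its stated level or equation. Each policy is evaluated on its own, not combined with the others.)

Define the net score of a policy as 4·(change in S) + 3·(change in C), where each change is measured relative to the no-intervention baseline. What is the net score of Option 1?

9810

Baseline:
  N = 37
  B = 86
  H = 145 − 5·37 − 3·86 = -298
  C = 18 − 5·37 + 6·86 − 6·(-298) = 2137
  T = 9 + 3·37 − 3·(-298) = 1014
  S = 297 − 2·(-298) − 2·2137 + 5·1014 = 1689
Option 1 (C := 175):
  N = 37
  B = 86
  H = 145 − 5·37 − 3·86 = -298
  C = 175
  T = 9 + 3·37 − 3·(-298) = 1014
  S = 297 − 2·(-298) − 2·175 + 5·1014 = 5613
ΔS = 5613 − 1689 = 3924; ΔC = 175 − 2137 = -1962
Score = 4·3924 + 3·(-1962) = 9810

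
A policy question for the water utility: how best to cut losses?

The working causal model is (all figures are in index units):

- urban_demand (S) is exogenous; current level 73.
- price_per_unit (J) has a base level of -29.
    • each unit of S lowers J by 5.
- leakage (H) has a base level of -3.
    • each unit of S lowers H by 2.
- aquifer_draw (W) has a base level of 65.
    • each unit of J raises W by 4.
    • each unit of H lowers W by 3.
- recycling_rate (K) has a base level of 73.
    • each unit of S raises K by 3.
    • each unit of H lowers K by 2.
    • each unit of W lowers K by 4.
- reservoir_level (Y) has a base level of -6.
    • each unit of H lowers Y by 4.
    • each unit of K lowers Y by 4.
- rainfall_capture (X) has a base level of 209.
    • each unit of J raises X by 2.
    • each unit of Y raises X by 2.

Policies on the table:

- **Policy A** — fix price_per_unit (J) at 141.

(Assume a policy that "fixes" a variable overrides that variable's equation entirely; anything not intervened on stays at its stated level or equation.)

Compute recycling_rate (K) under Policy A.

-3714

Policy A (J := 141):
  S = 73
  J = 141
  H = -3 − 2·73 = -149
  W = 65 + 4·141 − 3·(-149) = 1076
  K = 73 + 3·73 − 2·(-149) − 4·1076 = -3714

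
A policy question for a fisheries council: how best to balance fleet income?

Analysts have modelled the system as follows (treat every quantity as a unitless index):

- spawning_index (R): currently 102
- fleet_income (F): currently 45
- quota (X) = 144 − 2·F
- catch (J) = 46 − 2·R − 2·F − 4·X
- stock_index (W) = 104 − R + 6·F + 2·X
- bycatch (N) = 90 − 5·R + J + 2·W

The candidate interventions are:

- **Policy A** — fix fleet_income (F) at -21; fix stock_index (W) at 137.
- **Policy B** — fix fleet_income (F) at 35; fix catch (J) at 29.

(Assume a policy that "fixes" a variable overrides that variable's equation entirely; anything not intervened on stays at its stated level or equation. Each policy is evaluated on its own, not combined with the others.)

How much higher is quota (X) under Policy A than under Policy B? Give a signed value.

112

Policy A (F := -21, W := 137):
  F = -21
  X = 144 − 2·(-21) = 186
Policy B (F := 35, J := 29):
  F = 35
  X = 144 − 2·35 = 74
X: 186 − 74 = 112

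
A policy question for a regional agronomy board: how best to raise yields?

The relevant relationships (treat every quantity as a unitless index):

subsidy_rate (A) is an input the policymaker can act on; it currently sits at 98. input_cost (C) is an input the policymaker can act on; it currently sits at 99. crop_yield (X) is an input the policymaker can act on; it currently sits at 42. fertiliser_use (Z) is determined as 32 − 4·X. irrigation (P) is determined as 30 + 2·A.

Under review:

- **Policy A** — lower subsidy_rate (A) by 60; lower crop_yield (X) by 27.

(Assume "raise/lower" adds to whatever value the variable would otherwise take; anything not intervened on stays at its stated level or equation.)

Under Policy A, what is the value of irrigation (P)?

Policy A (A − 60, X − 27):
  A = 98 − 60 = 38
  P = 30 + 2·38 = 106

106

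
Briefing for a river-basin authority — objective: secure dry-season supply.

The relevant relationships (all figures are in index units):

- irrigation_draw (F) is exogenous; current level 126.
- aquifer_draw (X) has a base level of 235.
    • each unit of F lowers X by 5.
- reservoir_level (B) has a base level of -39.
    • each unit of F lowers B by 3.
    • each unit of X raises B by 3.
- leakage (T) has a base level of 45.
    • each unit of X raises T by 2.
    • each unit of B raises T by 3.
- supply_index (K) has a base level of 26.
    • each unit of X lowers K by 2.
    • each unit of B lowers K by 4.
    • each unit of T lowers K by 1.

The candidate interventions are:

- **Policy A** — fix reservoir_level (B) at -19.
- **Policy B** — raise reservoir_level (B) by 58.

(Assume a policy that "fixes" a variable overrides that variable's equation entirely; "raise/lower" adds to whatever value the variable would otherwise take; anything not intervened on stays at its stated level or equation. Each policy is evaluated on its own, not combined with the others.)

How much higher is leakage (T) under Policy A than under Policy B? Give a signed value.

4575

Policy A (B := -19):
  F = 126
  X = 235 − 5·126 = -395
  B = -19
  T = 45 + 2·(-395) + 3·(-19) = -802
Policy B (B + 58):
  F = 126
  X = 235 − 5·126 = -395
  B = -39 − 3·126 + 3·(-395) (+58 from intervention) = -1544
  T = 45 + 2·(-395) + 3·(-1544) = -5377
T: -802 − (-5377) = 4575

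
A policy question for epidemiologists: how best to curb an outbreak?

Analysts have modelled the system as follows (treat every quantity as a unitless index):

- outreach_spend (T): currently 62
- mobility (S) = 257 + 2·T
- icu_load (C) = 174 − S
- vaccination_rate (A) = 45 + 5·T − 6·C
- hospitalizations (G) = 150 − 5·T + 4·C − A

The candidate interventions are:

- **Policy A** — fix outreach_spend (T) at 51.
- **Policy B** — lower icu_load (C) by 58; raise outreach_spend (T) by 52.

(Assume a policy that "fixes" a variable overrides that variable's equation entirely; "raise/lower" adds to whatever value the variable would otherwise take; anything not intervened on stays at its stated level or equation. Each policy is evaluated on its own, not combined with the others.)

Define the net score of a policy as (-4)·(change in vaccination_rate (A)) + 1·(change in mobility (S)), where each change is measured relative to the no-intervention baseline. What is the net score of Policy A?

726

Baseline:
  T = 62
  S = 257 + 2·62 = 381
  C = 174 − 381 = -207
  A = 45 + 5·62 − 6·(-207) = 1597
Policy A (T := 51):
  T = 51
  S = 257 + 2·51 = 359
  C = 174 − 359 = -185
  A = 45 + 5·51 − 6·(-185) = 1410
ΔA = 1410 − 1597 = -187; ΔS = 359 − 381 = -22
Score = (-4)·(-187) + 1·(-22) = 726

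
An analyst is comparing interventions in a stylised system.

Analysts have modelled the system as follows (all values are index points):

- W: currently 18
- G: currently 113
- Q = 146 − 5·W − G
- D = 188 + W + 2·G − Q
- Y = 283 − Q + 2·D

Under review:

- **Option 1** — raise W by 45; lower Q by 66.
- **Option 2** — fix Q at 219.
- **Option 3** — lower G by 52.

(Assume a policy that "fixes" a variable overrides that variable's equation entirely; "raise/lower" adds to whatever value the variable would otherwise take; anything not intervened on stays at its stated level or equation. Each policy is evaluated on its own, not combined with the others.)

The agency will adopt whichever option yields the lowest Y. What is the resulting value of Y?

490

Option 1 (W + 45, Q − 66):
  W = 18 + 45 = 63
  G = 113
  Q = 146 − 5·63 − 113 (−66 from intervention) = -348
  D = 188 + 63 + 2·113 − (-348) = 825
  Y = 283 − (-348) + 2·825 = 2281
Option 2 (Q := 219):
  W = 18
  G = 113
  Q = 219
  D = 188 + 18 + 2·113 − 219 = 213
  Y = 283 − 219 + 2·213 = 490
Option 3 (G − 52):
  W = 18
  G = 113 − 52 = 61
  Q = 146 − 5·18 − 61 = -5
  D = 188 + 18 + 2·61 − (-5) = 333
  Y = 283 − (-5) + 2·333 = 954
Comparing — Option 1: Y=2281, Option 2: Y=490, Option 3: Y=954. Lowest is 490 (Option 2).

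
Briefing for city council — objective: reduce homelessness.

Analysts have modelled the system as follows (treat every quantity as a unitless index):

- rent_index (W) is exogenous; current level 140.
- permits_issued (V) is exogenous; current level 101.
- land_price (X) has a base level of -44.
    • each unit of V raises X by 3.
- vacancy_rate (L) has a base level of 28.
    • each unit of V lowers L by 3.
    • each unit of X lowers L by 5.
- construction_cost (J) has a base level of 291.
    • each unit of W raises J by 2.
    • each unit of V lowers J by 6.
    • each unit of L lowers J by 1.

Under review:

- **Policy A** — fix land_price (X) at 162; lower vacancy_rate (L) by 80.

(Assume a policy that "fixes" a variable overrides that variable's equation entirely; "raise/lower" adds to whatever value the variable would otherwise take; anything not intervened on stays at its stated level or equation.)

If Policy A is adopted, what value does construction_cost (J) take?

Policy A (X := 162, L − 80):
  W = 140
  V = 101
  X = 162
  L = 28 − 3·101 − 5·162 (−80 from intervention) = -1165
  J = 291 + 2·140 − 6·101 − (-1165) = 1130

1130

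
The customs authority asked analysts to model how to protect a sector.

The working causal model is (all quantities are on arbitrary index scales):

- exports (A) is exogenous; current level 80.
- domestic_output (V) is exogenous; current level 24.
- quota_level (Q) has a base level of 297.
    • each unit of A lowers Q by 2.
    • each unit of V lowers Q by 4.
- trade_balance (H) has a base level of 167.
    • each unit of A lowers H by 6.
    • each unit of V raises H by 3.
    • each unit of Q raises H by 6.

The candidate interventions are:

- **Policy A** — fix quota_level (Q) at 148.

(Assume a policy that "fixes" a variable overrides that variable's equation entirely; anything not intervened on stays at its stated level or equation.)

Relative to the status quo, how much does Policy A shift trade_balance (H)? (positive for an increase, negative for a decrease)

642

Baseline:
  A = 80
  V = 24
  Q = 297 − 2·80 − 4·24 = 41
  H = 167 − 6·80 + 3·24 + 6·41 = 5
Policy A (Q := 148):
  A = 80
  V = 24
  Q = 148
  H = 167 − 6·80 + 3·24 + 6·148 = 647
Change in H: 647 − 5 = 642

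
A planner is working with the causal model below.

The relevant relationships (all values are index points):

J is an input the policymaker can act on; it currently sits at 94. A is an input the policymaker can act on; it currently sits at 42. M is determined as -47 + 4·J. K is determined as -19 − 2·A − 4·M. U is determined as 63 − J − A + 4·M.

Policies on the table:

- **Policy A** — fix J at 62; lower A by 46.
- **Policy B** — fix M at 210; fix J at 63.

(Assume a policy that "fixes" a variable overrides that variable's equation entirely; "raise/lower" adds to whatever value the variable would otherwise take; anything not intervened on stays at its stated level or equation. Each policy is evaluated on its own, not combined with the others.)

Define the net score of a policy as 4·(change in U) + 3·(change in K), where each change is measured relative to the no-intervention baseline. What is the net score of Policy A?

Baseline:
  J = 94
  A = 42
  M = -47 + 4·94 = 329
  K = -19 − 2·42 − 4·329 = -1419
  U = 63 − 94 − 42 + 4·329 = 1243
Policy A (J := 62, A − 46):
  J = 62
  A = 42 − 46 = -4
  M = -47 + 4·62 = 201
  K = -19 − 2·(-4) − 4·201 = -815
  U = 63 − 62 − (-4) + 4·201 = 809
ΔU = 809 − 1243 = -434; ΔK = -815 − (-1419) = 604
Score = 4·(-434) + 3·604 = 76

76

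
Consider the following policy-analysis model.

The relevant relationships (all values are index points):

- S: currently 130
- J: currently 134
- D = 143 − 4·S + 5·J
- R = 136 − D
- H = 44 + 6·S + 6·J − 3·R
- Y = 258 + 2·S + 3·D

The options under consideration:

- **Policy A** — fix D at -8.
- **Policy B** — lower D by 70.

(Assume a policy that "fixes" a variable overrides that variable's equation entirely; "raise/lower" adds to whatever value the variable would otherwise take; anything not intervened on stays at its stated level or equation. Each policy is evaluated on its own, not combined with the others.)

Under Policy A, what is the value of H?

1196

Policy A (D := -8):
  S = 130
  J = 134
  D = -8
  R = 136 − (-8) = 144
  H = 44 + 6·130 + 6·134 − 3·144 = 1196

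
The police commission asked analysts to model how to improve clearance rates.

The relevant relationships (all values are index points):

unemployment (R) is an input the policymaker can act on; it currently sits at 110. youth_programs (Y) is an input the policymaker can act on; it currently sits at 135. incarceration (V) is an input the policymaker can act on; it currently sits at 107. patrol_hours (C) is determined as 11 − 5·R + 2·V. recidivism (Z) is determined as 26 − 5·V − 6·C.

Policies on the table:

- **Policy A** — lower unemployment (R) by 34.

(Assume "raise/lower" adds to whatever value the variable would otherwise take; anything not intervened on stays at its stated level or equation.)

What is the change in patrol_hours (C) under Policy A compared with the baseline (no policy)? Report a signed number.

Baseline:
  R = 110
  V = 107
  C = 11 − 5·110 + 2·107 = -325
Policy A (R − 34):
  R = 110 − 34 = 76
  V = 107
  C = 11 − 5·76 + 2·107 = -155
Change in C: -155 − (-325) = 170

170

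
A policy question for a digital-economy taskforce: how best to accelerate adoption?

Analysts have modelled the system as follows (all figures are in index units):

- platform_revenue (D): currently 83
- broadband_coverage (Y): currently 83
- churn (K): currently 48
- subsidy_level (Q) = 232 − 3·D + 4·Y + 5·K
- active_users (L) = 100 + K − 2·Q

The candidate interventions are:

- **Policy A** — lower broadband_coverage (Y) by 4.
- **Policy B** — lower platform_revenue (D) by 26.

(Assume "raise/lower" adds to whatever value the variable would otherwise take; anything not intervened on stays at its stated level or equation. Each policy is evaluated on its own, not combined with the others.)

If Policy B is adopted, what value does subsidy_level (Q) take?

Policy B (D − 26):
  D = 83 − 26 = 57
  Y = 83
  K = 48
  Q = 232 − 3·57 + 4·83 + 5·48 = 633

633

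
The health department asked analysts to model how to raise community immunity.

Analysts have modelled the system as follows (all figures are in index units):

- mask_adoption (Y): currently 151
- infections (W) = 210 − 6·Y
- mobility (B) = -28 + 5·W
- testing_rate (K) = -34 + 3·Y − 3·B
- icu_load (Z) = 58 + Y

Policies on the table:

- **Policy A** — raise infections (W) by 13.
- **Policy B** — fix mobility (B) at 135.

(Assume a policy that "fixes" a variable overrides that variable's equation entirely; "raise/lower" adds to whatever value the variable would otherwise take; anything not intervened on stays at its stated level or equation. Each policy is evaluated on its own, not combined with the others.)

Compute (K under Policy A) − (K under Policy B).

10734

Policy A (W + 13):
  Y = 151
  W = 210 − 6·151 (+13 from intervention) = -683
  B = -28 + 5·(-683) = -3443
  K = -34 + 3·151 − 3·(-3443) = 10748
Policy B (B := 135):
  Y = 151
  W = 210 − 6·151 = -696
  B = 135
  K = -34 + 3·151 − 3·135 = 14
K: 10748 − 14 = 10734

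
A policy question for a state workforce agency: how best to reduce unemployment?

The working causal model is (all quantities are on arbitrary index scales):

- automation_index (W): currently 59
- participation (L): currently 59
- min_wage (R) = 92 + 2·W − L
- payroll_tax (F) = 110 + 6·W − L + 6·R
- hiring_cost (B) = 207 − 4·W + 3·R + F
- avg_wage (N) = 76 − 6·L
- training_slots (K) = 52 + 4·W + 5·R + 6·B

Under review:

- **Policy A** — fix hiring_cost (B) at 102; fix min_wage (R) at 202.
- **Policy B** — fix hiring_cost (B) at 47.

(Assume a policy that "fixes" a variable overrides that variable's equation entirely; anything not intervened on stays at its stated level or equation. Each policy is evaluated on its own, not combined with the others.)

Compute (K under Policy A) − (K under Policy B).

Policy A (B := 102, R := 202):
  W = 59
  L = 59
  R = 202
  F = 110 + 6·59 − 59 + 6·202 = 1617
  B = 102
  K = 52 + 4·59 + 5·202 + 6·102 = 1910
Policy B (B := 47):
  W = 59
  L = 59
  R = 92 + 2·59 − 59 = 151
  F = 110 + 6·59 − 59 + 6·151 = 1311
  B = 47
  K = 52 + 4·59 + 5·151 + 6·47 = 1325
K: 1910 − 1325 = 585

585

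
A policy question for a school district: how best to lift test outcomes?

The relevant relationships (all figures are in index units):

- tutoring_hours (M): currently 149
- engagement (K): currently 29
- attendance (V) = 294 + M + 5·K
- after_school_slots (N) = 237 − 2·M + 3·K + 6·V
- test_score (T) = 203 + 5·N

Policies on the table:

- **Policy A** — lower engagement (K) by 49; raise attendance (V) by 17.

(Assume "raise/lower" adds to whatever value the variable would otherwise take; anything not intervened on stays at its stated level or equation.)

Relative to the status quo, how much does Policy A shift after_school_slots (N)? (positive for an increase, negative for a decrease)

Baseline:
  M = 149
  K = 29
  V = 294 + 149 + 5·29 = 588
  N = 237 − 2·149 + 3·29 + 6·588 = 3554
Policy A (K − 49, V + 17):
  M = 149
  K = 29 − 49 = -20
  V = 294 + 149 + 5·(-20) (+17 from intervention) = 360
  N = 237 − 2·149 + 3·(-20) + 6·360 = 2039
Change in N: 2039 − 3554 = -1515

-1515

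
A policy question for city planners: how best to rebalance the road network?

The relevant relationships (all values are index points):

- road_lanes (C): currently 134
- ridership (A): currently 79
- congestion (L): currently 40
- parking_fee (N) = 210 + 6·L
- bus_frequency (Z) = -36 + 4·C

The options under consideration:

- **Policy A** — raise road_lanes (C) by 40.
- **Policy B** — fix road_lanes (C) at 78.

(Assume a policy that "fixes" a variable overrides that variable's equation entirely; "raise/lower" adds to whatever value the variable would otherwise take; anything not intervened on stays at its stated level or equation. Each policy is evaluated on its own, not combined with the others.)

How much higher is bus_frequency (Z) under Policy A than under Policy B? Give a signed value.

384

Policy A (C + 40):
  C = 134 + 40 = 174
  Z = -36 + 4·174 = 660
Policy B (C := 78):
  C = 78
  Z = -36 + 4·78 = 276
Z: 660 − 276 = 384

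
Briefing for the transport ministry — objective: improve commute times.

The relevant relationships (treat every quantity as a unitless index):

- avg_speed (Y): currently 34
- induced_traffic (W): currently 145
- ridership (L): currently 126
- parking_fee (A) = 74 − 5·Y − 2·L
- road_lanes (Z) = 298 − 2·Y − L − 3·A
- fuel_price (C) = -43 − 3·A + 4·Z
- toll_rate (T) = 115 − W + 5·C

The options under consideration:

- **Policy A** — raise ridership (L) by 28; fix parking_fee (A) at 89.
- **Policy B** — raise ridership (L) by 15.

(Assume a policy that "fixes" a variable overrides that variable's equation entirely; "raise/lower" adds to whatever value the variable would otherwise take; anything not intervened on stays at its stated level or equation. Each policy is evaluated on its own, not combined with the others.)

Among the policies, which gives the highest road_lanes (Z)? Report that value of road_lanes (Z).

1223

Policy A (L + 28, A := 89):
  Y = 34
  L = 126 + 28 = 154
  A = 89
  Z = 298 − 2·34 − 154 − 3·89 = -191
Policy B (L + 15):
  Y = 34
  L = 126 + 15 = 141
  A = 74 − 5·34 − 2·141 = -378
  Z = 298 − 2·34 − 141 − 3·(-378) = 1223
Comparing — Policy A: Z=-191, Policy B: Z=1223. Highest is 1223 (Policy B).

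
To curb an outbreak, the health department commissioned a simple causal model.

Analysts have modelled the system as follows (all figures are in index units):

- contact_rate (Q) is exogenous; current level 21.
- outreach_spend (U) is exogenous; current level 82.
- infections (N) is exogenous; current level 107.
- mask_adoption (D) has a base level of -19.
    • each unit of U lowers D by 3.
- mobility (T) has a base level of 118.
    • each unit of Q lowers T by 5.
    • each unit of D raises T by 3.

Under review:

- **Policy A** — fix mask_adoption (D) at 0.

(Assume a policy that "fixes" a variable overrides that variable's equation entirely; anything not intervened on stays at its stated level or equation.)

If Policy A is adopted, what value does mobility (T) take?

Policy A (D := 0):
  Q = 21
  U = 82
  D = 0
  T = 118 − 5·21 + 3·0 = 13

13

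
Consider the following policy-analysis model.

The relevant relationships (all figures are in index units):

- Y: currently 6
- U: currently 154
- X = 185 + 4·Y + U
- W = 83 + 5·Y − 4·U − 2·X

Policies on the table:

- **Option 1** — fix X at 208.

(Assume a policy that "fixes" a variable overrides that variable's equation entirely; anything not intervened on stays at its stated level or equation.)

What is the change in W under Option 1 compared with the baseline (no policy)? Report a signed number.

310

Baseline:
  Y = 6
  U = 154
  X = 185 + 4·6 + 154 = 363
  W = 83 + 5·6 − 4·154 − 2·363 = -1229
Option 1 (X := 208):
  Y = 6
  U = 154
  X = 208
  W = 83 + 5·6 − 4·154 − 2·208 = -919
Change in W: -919 − (-1229) = 310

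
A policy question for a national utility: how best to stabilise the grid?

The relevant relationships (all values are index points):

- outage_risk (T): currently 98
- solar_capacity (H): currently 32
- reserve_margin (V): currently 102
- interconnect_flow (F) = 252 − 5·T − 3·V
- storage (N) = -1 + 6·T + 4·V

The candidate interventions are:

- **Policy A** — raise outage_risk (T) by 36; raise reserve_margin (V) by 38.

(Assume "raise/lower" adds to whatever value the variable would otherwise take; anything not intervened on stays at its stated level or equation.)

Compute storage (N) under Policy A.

Policy A (T + 36, V + 38):
  T = 98 + 36 = 134
  V = 102 + 38 = 140
  N = -1 + 6·134 + 4·140 = 1363

1363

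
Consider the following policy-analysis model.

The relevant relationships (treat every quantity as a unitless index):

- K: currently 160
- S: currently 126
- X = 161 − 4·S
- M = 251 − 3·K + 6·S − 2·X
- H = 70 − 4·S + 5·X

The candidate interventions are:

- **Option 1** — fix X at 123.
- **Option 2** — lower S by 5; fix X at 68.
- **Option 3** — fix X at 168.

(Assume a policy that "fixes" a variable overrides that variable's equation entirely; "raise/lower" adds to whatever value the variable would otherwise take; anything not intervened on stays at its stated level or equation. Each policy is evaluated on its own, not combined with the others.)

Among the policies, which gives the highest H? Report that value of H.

Option 1 (X := 123):
  S = 126
  X = 123
  H = 70 − 4·126 + 5·123 = 181
Option 2 (S − 5, X := 68):
  S = 126 − 5 = 121
  X = 68
  H = 70 − 4·121 + 5·68 = -74
Option 3 (X := 168):
  S = 126
  X = 168
  H = 70 − 4·126 + 5·168 = 406
Comparing — Option 1: H=181, Option 2: H=-74, Option 3: H=406. Highest is 406 (Option 3).

406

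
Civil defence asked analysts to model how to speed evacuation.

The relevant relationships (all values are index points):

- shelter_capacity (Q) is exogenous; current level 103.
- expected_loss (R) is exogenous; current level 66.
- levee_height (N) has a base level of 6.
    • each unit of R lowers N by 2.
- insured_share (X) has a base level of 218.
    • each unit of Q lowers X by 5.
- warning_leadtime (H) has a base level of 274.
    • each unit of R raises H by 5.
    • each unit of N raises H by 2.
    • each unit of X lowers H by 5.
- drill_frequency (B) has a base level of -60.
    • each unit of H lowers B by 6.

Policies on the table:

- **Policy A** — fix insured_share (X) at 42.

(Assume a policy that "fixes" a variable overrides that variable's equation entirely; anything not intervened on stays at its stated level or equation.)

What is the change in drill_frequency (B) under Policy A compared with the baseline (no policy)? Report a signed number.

10170

Baseline:
  Q = 103
  R = 66
  N = 6 − 2·66 = -126
  X = 218 − 5·103 = -297
  H = 274 + 5·66 + 2·(-126) − 5·(-297) = 1837
  B = -60 − 6·1837 = -11082
Policy A (X := 42):
  Q = 103
  R = 66
  N = 6 − 2·66 = -126
  X = 42
  H = 274 + 5·66 + 2·(-126) − 5·42 = 142
  B = -60 − 6·142 = -912
Change in B: -912 − (-11082) = 10170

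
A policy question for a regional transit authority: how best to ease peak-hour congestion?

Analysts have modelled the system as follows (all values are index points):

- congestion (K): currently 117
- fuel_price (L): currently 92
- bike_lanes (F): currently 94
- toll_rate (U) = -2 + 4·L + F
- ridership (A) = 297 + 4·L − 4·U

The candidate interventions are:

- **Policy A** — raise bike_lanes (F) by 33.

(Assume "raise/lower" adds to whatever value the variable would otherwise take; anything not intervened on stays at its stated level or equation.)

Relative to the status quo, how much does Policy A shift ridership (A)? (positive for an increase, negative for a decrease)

-132

Baseline:
  L = 92
  F = 94
  U = -2 + 4·92 + 94 = 460
  A = 297 + 4·92 − 4·460 = -1175
Policy A (F + 33):
  L = 92
  F = 94 + 33 = 127
  U = -2 + 4·92 + 127 = 493
  A = 297 + 4·92 − 4·493 = -1307
Change in A: -1307 − (-1175) = -132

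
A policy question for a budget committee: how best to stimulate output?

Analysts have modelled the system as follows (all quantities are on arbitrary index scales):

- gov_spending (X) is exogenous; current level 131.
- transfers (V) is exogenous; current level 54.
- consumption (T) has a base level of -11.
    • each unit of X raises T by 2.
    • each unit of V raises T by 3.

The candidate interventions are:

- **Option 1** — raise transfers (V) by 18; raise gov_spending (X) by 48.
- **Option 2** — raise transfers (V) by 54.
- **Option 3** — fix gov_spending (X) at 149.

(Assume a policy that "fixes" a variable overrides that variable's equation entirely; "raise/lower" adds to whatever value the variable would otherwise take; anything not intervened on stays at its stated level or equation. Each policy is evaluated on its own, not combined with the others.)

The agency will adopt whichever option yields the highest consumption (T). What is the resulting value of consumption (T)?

Option 1 (V + 18, X + 48):
  X = 131 + 48 = 179
  V = 54 + 18 = 72
  T = -11 + 2·179 + 3·72 = 563
Option 2 (V + 54):
  X = 131
  V = 54 + 54 = 108
  T = -11 + 2·131 + 3·108 = 575
Option 3 (X := 149):
  X = 149
  V = 54
  T = -11 + 2·149 + 3·54 = 449
Comparing — Option 1: T=563, Option 2: T=575, Option 3: T=449. Highest is 575 (Option 2).

575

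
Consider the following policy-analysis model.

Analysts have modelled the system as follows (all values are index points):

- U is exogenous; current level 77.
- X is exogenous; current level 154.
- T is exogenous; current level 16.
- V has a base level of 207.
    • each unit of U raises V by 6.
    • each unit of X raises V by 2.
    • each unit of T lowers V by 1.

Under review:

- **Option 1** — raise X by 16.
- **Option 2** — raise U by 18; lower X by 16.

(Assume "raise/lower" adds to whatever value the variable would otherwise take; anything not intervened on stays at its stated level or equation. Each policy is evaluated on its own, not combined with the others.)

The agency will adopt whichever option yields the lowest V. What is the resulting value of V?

993

Option 1 (X + 16):
  U = 77
  X = 154 + 16 = 170
  T = 16
  V = 207 + 6·77 + 2·170 − 16 = 993
Option 2 (U + 18, X − 16):
  U = 77 + 18 = 95
  X = 154 − 16 = 138
  T = 16
  V = 207 + 6·95 + 2·138 − 16 = 1037
Comparing — Option 1: V=993, Option 2: V=1037. Lowest is 993 (Option 1).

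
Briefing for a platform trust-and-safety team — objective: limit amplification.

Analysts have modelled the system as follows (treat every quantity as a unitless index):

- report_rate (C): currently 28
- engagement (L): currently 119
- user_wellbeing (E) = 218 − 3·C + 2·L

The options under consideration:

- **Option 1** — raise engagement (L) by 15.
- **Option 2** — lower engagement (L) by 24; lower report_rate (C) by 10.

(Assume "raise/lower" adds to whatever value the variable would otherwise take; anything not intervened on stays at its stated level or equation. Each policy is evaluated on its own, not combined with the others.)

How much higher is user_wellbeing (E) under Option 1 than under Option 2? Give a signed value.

Option 1 (L + 15):
  C = 28
  L = 119 + 15 = 134
  E = 218 − 3·28 + 2·134 = 402
Option 2 (L − 24, C − 10):
  C = 28 − 10 = 18
  L = 119 − 24 = 95
  E = 218 − 3·18 + 2·95 = 354
E: 402 − 354 = 48

48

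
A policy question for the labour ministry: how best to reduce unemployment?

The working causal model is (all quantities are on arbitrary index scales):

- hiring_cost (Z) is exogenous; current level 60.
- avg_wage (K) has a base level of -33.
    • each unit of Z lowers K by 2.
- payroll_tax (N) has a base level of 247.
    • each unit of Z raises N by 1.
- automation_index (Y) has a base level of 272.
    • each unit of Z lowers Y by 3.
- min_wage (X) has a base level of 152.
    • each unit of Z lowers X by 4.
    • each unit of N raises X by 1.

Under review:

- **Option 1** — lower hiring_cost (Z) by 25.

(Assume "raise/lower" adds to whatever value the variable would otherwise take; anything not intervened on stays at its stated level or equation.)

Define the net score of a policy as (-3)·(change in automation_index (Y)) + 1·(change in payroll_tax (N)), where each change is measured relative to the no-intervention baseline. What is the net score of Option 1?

Baseline:
  Z = 60
  N = 247 + 60 = 307
  Y = 272 − 3·60 = 92
Option 1 (Z − 25):
  Z = 60 − 25 = 35
  N = 247 + 35 = 282
  Y = 272 − 3·35 = 167
ΔY = 167 − 92 = 75; ΔN = 282 − 307 = -25
Score = (-3)·75 + 1·(-25) = -250

-250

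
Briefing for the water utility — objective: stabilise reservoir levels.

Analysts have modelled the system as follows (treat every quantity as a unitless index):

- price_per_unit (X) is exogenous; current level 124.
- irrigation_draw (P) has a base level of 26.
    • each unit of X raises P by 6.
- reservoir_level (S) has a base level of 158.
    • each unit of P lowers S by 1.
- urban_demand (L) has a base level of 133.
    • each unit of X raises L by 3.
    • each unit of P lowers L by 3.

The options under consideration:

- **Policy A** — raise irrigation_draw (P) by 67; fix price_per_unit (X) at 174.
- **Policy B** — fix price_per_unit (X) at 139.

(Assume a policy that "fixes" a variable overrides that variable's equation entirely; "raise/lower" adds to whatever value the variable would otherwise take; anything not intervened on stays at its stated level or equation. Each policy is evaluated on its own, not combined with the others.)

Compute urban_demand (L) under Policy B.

-2030

Policy B (X := 139):
  X = 139
  P = 26 + 6·139 = 860
  L = 133 + 3·139 − 3·860 = -2030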